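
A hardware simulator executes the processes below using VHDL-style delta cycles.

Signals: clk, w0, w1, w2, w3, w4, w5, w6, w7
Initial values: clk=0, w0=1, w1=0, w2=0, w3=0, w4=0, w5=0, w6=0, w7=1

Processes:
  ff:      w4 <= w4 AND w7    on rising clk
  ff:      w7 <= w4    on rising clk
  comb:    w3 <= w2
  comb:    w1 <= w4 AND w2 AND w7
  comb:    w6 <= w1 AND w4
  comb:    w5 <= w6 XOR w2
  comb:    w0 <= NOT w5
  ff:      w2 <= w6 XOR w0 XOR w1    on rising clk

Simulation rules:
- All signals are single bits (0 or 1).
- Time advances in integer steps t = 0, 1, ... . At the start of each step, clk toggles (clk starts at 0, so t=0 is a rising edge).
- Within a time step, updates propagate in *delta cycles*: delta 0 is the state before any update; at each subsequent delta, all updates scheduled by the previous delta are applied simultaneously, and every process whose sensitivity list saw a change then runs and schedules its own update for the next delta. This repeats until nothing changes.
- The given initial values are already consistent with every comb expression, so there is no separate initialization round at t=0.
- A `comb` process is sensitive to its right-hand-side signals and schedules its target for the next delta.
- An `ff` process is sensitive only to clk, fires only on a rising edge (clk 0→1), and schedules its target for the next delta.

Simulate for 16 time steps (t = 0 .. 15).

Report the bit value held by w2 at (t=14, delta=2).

t=0 Δ0: w6=0 w1=0 w3=0 w4=0 w2=0 w0=1 w5=0 w7=1 clk=0
  Δ1: clk:0→1
  Δ2: w2:0→1, w7:1→0
  Δ3: w3:0→1, w5:0→1
  Δ4: w0:1→0
  (4Δ to stable)
t=1 Δ0: w6=0 w1=0 w3=1 w4=0 w2=1 w0=0 w5=1 w7=0 clk=1
  Δ1: clk:1→0
  (1Δ to stable)
t=2 Δ0: w6=0 w1=0 w3=1 w4=0 w2=1 w0=0 w5=1 w7=0 clk=0
  Δ1: clk:0→1
  Δ2: w2:1→0
  Δ3: w3:1→0, w5:1→0
  Δ4: w0:0→1
  (4Δ to stable)
t=3 Δ0: w6=0 w1=0 w3=0 w4=0 w2=0 w0=1 w5=0 w7=0 clk=1
  Δ1: clk:1→0
  (1Δ to stable)
t=4 Δ0: w6=0 w1=0 w3=0 w4=0 w2=0 w0=1 w5=0 w7=0 clk=0
  Δ1: clk:0→1
  Δ2: w2:0→1
  Δ3: w3:0→1, w5:0→1
  Δ4: w0:1→0
  (4Δ to stable)
t=5 Δ0: w6=0 w1=0 w3=1 w4=0 w2=1 w0=0 w5=1 w7=0 clk=1
  Δ1: clk:1→0
  (1Δ to stable)
t=6 Δ0: w6=0 w1=0 w3=1 w4=0 w2=1 w0=0 w5=1 w7=0 clk=0
  Δ1: clk:0→1
  Δ2: w2:1→0
  Δ3: w3:1→0, w5:1→0
  Δ4: w0:0→1
  (4Δ to stable)
t=7 Δ0: w6=0 w1=0 w3=0 w4=0 w2=0 w0=1 w5=0 w7=0 clk=1
  Δ1: clk:1→0
  (1Δ to stable)
t=8 Δ0: w6=0 w1=0 w3=0 w4=0 w2=0 w0=1 w5=0 w7=0 clk=0
  Δ1: clk:0→1
  Δ2: w2:0→1
  Δ3: w3:0→1, w5:0→1
  Δ4: w0:1→0
  (4Δ to stable)
t=9 Δ0: w6=0 w1=0 w3=1 w4=0 w2=1 w0=0 w5=1 w7=0 clk=1
  Δ1: clk:1→0
  (1Δ to stable)
t=10 Δ0: w6=0 w1=0 w3=1 w4=0 w2=1 w0=0 w5=1 w7=0 clk=0
  Δ1: clk:0→1
  Δ2: w2:1→0
  Δ3: w3:1→0, w5:1→0
  Δ4: w0:0→1
  (4Δ to stable)
t=11 Δ0: w6=0 w1=0 w3=0 w4=0 w2=0 w0=1 w5=0 w7=0 clk=1
  Δ1: clk:1→0
  (1Δ to stable)
t=12 Δ0: w6=0 w1=0 w3=0 w4=0 w2=0 w0=1 w5=0 w7=0 clk=0
  Δ1: clk:0→1
  Δ2: w2:0→1
  Δ3: w3:0→1, w5:0→1
  Δ4: w0:1→0
  (4Δ to stable)
t=13 Δ0: w6=0 w1=0 w3=1 w4=0 w2=1 w0=0 w5=1 w7=0 clk=1
  Δ1: clk:1→0
  (1Δ to stable)
t=14 Δ0: w6=0 w1=0 w3=1 w4=0 w2=1 w0=0 w5=1 w7=0 clk=0
  Δ1: clk:0→1
  Δ2: w2:1→0
  Δ3: w3:1→0, w5:1→0
  Δ4: w0:0→1
  (4Δ to stable)
t=15 Δ0: w6=0 w1=0 w3=0 w4=0 w2=0 w0=1 w5=0 w7=0 clk=1
  Δ1: clk:1→0
  (1Δ to stable)

0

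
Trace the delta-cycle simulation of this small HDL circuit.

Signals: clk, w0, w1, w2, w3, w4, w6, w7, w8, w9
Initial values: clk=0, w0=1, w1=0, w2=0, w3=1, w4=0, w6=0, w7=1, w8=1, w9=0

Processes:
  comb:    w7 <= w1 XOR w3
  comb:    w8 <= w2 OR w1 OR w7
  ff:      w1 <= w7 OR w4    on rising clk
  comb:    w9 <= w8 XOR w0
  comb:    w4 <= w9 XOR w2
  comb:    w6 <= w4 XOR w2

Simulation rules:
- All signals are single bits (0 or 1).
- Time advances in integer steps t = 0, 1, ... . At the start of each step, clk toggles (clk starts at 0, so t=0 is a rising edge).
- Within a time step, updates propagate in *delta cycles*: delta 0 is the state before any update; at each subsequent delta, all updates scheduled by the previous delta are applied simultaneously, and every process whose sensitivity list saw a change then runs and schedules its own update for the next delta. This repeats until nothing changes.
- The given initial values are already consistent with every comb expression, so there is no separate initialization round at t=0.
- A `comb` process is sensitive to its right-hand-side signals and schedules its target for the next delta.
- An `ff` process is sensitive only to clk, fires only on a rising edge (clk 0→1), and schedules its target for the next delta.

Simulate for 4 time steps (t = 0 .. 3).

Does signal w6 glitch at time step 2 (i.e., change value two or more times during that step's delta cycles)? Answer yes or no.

[bits: w4,w8,w2,w0,w1,w7,w6,clk,w9,w3]
t=0: Δ0=0101010001 Δ1=0101010101 Δ2=0101110101 Δ3=0101100101 | 3Δ
t=1: Δ0=0101100101 Δ1=0101100001 | 1Δ
t=2: Δ0=0101100001 Δ1=0101100101 Δ2=0101000101 Δ3=0001010101 Δ4=0101010111 Δ5=1101010101 Δ6=0101011101 Δ7=0101010101 | 7Δ
t=3: Δ0=0101010101 Δ1=0101010001 | 1Δ

yes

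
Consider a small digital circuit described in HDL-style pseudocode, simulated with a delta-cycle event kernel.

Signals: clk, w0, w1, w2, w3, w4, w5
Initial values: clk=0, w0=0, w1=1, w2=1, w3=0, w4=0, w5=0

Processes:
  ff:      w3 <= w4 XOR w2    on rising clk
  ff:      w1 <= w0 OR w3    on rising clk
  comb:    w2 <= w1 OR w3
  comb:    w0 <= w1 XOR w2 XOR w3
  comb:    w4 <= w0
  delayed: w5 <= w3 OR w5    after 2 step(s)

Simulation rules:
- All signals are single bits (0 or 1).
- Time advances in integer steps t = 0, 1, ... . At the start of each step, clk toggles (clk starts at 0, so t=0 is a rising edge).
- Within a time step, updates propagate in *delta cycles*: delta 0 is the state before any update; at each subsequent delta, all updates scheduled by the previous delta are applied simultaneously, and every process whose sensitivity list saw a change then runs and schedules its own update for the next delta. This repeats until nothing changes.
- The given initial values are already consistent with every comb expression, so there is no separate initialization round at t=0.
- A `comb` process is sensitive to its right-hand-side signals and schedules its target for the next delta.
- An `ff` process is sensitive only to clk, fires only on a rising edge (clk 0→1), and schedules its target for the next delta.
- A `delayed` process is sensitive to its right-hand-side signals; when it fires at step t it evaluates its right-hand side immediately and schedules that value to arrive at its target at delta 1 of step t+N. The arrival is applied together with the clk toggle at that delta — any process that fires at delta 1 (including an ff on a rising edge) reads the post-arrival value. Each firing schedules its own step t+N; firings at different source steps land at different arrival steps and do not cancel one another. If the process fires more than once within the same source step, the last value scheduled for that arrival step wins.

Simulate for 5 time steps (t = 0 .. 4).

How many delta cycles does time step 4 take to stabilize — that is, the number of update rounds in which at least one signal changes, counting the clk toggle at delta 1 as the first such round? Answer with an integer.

t=0 Δ0: clk=0 w1=1 w3=0 w2=1 w0=0 w4=0 w5=0
  Δ1: clk:0→1
  Δ2: w1:1→0, w3:0→1
  (2Δ to stable)
t=1 Δ0: clk=1 w1=0 w3=1 w2=1 w0=0 w4=0 w5=0
  Δ1: clk:1→0
  (1Δ to stable)
t=2 Δ0: clk=0 w1=0 w3=1 w2=1 w0=0 w4=0 w5=0
  Δ1: clk:0→1, w5:0→1
  Δ2: w1:0→1
  Δ3: w0:0→1
  Δ4: w4:0→1
  (4Δ to stable)
t=3 Δ0: clk=1 w1=1 w3=1 w2=1 w0=1 w4=1 w5=1
  Δ1: clk:1→0
  (1Δ to stable)
t=4 Δ0: clk=0 w1=1 w3=1 w2=1 w0=1 w4=1 w5=1
  Δ1: clk:0→1
  Δ2: w3:1→0
  Δ3: w0:1→0
  Δ4: w4:1→0
  (4Δ to stable)

4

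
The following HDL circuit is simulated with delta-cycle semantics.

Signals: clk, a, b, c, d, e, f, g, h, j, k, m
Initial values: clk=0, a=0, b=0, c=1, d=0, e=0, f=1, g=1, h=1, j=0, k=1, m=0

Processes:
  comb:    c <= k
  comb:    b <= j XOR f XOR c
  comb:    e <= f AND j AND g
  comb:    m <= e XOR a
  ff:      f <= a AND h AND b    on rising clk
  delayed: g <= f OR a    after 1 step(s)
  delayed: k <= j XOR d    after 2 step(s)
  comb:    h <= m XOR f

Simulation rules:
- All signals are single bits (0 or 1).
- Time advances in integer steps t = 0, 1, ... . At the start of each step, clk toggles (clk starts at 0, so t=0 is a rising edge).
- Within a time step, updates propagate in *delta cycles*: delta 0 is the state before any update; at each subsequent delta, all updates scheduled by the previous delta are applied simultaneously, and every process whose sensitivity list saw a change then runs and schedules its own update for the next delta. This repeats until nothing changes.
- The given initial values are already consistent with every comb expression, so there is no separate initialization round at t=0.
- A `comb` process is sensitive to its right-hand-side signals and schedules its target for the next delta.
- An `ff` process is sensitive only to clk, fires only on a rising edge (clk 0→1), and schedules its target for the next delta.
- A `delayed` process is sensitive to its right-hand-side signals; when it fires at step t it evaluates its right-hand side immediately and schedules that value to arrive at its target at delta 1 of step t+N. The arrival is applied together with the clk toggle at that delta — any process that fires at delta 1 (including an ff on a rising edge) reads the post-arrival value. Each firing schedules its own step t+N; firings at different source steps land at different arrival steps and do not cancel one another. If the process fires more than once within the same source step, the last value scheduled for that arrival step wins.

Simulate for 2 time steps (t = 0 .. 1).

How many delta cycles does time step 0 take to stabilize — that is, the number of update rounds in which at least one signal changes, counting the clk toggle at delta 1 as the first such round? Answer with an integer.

t0.Δ0 j=0 c=1 g=1 a=0 k=1 m=0 h=1 f=1 e=0 clk=0 b=0 d=0
t0.Δ1 j=0 c=1 g=1 a=0 k=1 m=0 h=1 f=1 e=0 clk=1 b=0 d=0
t0.Δ2 j=0 c=1 g=1 a=0 k=1 m=0 h=1 f=0 e=0 clk=1 b=0 d=0
t0.Δ3 j=0 c=1 g=1 a=0 k=1 m=0 h=0 f=0 e=0 clk=1 b=1 d=0
t1.Δ0 j=0 c=1 g=1 a=0 k=1 m=0 h=0 f=0 e=0 clk=1 b=1 d=0
t1.Δ1 j=0 c=1 g=0 a=0 k=1 m=0 h=0 f=0 e=0 clk=0 b=1 d=0

3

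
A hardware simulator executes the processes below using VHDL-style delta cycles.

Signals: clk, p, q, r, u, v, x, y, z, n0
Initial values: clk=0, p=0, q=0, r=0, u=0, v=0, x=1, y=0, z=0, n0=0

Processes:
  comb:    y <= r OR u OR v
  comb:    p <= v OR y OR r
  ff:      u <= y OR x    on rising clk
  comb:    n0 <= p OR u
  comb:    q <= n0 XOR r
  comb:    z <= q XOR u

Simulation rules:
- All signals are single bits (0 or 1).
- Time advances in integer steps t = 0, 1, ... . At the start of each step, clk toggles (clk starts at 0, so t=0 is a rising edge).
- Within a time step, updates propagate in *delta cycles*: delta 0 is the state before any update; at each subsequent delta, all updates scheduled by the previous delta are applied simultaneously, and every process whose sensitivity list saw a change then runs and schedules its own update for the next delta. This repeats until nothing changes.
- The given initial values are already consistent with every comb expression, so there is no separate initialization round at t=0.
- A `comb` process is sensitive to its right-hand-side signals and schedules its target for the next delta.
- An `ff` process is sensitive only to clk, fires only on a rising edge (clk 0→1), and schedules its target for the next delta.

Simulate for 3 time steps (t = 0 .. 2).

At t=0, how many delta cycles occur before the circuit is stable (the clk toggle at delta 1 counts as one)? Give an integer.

5

[bits: q,n0,y,p,x,u,r,z,v,clk]
t=0: Δ0=0000100000 Δ1=0000100001 Δ2=0000110001 Δ3=0110110101 Δ4=1111110101 Δ5=1111110001 | 5Δ
t=1: Δ0=1111110001 Δ1=1111110000 | 1Δ
t=2: Δ0=1111110000 Δ1=1111110001 | 1Δ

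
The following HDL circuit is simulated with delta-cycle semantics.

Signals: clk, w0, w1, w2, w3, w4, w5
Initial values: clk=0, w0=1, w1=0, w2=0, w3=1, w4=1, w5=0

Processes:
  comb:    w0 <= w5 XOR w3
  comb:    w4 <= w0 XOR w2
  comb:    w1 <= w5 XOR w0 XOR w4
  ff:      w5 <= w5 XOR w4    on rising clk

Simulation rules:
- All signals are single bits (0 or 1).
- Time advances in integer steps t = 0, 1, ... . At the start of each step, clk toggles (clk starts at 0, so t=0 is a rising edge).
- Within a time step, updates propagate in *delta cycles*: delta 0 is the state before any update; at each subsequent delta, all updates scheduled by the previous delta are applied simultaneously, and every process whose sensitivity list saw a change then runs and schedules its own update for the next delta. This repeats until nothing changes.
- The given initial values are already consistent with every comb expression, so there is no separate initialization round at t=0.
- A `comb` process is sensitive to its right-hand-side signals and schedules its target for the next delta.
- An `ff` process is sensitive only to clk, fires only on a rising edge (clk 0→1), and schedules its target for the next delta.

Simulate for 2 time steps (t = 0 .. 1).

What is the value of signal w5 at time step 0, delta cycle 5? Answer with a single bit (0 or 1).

1

t0.Δ0 w1=0 w2=0 w0=1 w3=1 w5=0 w4=1 clk=0
t0.Δ1 w1=0 w2=0 w0=1 w3=1 w5=0 w4=1 clk=1
t0.Δ2 w1=0 w2=0 w0=1 w3=1 w5=1 w4=1 clk=1
t0.Δ3 w1=1 w2=0 w0=0 w3=1 w5=1 w4=1 clk=1
t0.Δ4 w1=0 w2=0 w0=0 w3=1 w5=1 w4=0 clk=1
t0.Δ5 w1=1 w2=0 w0=0 w3=1 w5=1 w4=0 clk=1
t1.Δ0 w1=1 w2=0 w0=0 w3=1 w5=1 w4=0 clk=1
t1.Δ1 w1=1 w2=0 w0=0 w3=1 w5=1 w4=0 clk=0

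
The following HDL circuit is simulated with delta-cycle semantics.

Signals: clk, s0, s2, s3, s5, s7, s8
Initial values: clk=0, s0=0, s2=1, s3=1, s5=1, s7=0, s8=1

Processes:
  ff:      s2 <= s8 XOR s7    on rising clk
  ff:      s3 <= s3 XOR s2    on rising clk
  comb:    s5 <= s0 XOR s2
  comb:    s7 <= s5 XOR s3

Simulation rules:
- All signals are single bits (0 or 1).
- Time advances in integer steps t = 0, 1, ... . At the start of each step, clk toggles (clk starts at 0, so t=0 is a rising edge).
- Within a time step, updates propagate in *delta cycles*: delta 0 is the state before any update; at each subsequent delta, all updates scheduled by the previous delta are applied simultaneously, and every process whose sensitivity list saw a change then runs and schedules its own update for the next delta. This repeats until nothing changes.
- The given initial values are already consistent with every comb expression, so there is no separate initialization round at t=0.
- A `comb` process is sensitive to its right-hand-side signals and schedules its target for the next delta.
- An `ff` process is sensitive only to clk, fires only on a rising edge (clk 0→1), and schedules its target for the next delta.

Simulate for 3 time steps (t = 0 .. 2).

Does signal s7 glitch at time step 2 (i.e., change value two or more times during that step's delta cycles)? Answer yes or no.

yes

t=0 Δ0: s8=1 s5=1 s2=1 s3=1 s0=0 clk=0 s7=0
  Δ1: clk:0→1
  Δ2: s3:1→0
  Δ3: s7:0→1
  (3Δ to stable)
t=1 Δ0: s8=1 s5=1 s2=1 s3=0 s0=0 clk=1 s7=1
  Δ1: clk:1→0
  (1Δ to stable)
t=2 Δ0: s8=1 s5=1 s2=1 s3=0 s0=0 clk=0 s7=1
  Δ1: clk:0→1
  Δ2: s2:1→0, s3:0→1
  Δ3: s5:1→0, s7:1→0
  Δ4: s7:0→1
  (4Δ to stable)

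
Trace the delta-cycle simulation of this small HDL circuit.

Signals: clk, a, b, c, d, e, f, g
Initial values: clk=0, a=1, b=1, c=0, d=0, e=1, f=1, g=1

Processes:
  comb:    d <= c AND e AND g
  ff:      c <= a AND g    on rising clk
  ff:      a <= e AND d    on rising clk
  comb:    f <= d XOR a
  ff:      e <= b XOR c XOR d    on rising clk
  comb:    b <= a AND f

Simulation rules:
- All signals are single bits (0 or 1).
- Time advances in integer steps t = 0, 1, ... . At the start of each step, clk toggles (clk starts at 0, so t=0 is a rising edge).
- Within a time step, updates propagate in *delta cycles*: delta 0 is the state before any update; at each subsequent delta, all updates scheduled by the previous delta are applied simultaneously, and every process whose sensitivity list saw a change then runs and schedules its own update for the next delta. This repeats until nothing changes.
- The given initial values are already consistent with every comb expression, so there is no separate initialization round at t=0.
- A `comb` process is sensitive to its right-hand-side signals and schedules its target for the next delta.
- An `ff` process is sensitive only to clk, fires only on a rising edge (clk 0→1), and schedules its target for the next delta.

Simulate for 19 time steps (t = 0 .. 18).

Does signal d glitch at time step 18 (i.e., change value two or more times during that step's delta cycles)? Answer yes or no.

t=0 Δ0: a=1 g=1 c=0 d=0 e=1 f=1 b=1 clk=0
  Δ1: clk:0→1
  Δ2: a:1→0, c:0→1
  Δ3: d:0→1, f:1→0, b:1→0
  Δ4: f:0→1
  (4Δ to stable)
t=1 Δ0: a=0 g=1 c=1 d=1 e=1 f=1 b=0 clk=1
  Δ1: clk:1→0
  (1Δ to stable)
t=2 Δ0: a=0 g=1 c=1 d=1 e=1 f=1 b=0 clk=0
  Δ1: clk:0→1
  Δ2: a:0→1, c:1→0, e:1→0
  Δ3: d:1→0, f:1→0, b:0→1
  Δ4: f:0→1, b:1→0
  Δ5: b:0→1
  (5Δ to stable)
t=3 Δ0: a=1 g=1 c=0 d=0 e=0 f=1 b=1 clk=1
  Δ1: clk:1→0
  (1Δ to stable)
t=4 Δ0: a=1 g=1 c=0 d=0 e=0 f=1 b=1 clk=0
  Δ1: clk:0→1
  Δ2: a:1→0, c:0→1, e:0→1
  Δ3: d:0→1, f:1→0, b:1→0
  Δ4: f:0→1
  (4Δ to stable)
t=5 Δ0: a=0 g=1 c=1 d=1 e=1 f=1 b=0 clk=1
  Δ1: clk:1→0
  (1Δ to stable)
t=6 Δ0: a=0 g=1 c=1 d=1 e=1 f=1 b=0 clk=0
  Δ1: clk:0→1
  Δ2: a:0→1, c:1→0, e:1→0
  Δ3: d:1→0, f:1→0, b:0→1
  Δ4: f:0→1, b:1→0
  Δ5: b:0→1
  (5Δ to stable)
t=7 Δ0: a=1 g=1 c=0 d=0 e=0 f=1 b=1 clk=1
  Δ1: clk:1→0
  (1Δ to stable)
t=8 Δ0: a=1 g=1 c=0 d=0 e=0 f=1 b=1 clk=0
  Δ1: clk:0→1
  Δ2: a:1→0, c:0→1, e:0→1
  Δ3: d:0→1, f:1→0, b:1→0
  Δ4: f:0→1
  (4Δ to stable)
t=9 Δ0: a=0 g=1 c=1 d=1 e=1 f=1 b=0 clk=1
  Δ1: clk:1→0
  (1Δ to stable)
t=10 Δ0: a=0 g=1 c=1 d=1 e=1 f=1 b=0 clk=0
  Δ1: clk:0→1
  Δ2: a:0→1, c:1→0, e:1→0
  Δ3: d:1→0, f:1→0, b:0→1
  Δ4: f:0→1, b:1→0
  Δ5: b:0→1
  (5Δ to stable)
t=11 Δ0: a=1 g=1 c=0 d=0 e=0 f=1 b=1 clk=1
  Δ1: clk:1→0
  (1Δ to stable)
t=12 Δ0: a=1 g=1 c=0 d=0 e=0 f=1 b=1 clk=0
  Δ1: clk:0→1
  Δ2: a:1→0, c:0→1, e:0→1
  Δ3: d:0→1, f:1→0, b:1→0
  Δ4: f:0→1
  (4Δ to stable)
t=13 Δ0: a=0 g=1 c=1 d=1 e=1 f=1 b=0 clk=1
  Δ1: clk:1→0
  (1Δ to stable)
t=14 Δ0: a=0 g=1 c=1 d=1 e=1 f=1 b=0 clk=0
  Δ1: clk:0→1
  Δ2: a:0→1, c:1→0, e:1→0
  Δ3: d:1→0, f:1→0, b:0→1
  Δ4: f:0→1, b:1→0
  Δ5: b:0→1
  (5Δ to stable)
t=15 Δ0: a=1 g=1 c=0 d=0 e=0 f=1 b=1 clk=1
  Δ1: clk:1→0
  (1Δ to stable)
t=16 Δ0: a=1 g=1 c=0 d=0 e=0 f=1 b=1 clk=0
  Δ1: clk:0→1
  Δ2: a:1→0, c:0→1, e:0→1
  Δ3: d:0→1, f:1→0, b:1→0
  Δ4: f:0→1
  (4Δ to stable)
t=17 Δ0: a=0 g=1 c=1 d=1 e=1 f=1 b=0 clk=1
  Δ1: clk:1→0
  (1Δ to stable)
t=18 Δ0: a=0 g=1 c=1 d=1 e=1 f=1 b=0 clk=0
  Δ1: clk:0→1
  Δ2: a:0→1, c:1→0, e:1→0
  Δ3: d:1→0, f:1→0, b:0→1
  Δ4: f:0→1, b:1→0
  Δ5: b:0→1
  (5Δ to stable)

no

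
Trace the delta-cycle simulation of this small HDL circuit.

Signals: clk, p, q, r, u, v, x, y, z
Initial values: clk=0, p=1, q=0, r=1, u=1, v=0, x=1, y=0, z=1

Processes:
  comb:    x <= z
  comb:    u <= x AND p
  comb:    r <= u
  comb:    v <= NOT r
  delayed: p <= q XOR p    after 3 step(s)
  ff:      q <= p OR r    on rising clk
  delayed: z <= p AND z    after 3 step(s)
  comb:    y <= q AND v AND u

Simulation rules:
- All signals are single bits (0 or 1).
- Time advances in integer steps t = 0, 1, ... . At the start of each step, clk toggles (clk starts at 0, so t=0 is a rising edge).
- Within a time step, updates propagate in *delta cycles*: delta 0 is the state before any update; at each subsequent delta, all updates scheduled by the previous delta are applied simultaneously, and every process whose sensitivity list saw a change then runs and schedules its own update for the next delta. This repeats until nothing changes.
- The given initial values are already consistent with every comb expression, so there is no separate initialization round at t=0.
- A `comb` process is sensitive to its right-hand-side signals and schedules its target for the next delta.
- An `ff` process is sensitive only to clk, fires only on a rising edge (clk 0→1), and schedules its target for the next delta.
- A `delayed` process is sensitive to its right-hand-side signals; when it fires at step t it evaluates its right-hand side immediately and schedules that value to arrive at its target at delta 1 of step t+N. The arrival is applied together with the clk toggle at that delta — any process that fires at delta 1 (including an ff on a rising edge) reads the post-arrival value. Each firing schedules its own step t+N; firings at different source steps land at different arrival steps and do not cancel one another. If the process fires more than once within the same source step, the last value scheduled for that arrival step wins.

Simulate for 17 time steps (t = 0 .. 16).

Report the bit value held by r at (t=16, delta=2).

0

[bits: z,u,r,x,v,q,y,clk,p]
t=0: Δ0=111100001 Δ1=111100011 Δ2=111101011 | 2Δ
t=1: Δ0=111101011 Δ1=111101001 | 1Δ
t=2: Δ0=111101001 Δ1=111101011 | 1Δ
t=3: Δ0=111101011 Δ1=111101000 Δ2=101101000 Δ3=100101000 Δ4=100111000 | 4Δ
t=4: Δ0=100111000 Δ1=100111010 Δ2=100110010 | 2Δ
t=5: Δ0=100110010 Δ1=100110000 | 1Δ
t=6: Δ0=100110000 Δ1=000110011 Δ2=010011011 Δ3=001011111 Δ4=000001011 Δ5=000011011 | 5Δ
t=7: Δ0=000011011 Δ1=000011000 | 1Δ
t=8: Δ0=000011000 Δ1=000011010 Δ2=000010010 | 2Δ
t=9: Δ0=000010010 Δ1=000010000 | 1Δ
t=10: Δ0=000010000 Δ1=000010011 Δ2=000011011 | 2Δ
t=11: Δ0=000011011 Δ1=000011000 | 1Δ
t=12: Δ0=000011000 Δ1=000011010 Δ2=000010010 | 2Δ
t=13: Δ0=000010010 Δ1=000010000 | 1Δ
t=14: Δ0=000010000 Δ1=000010011 Δ2=000011011 | 2Δ
t=15: Δ0=000011011 Δ1=000011000 | 1Δ
t=16: Δ0=000011000 Δ1=000011010 Δ2=000010010 | 2Δ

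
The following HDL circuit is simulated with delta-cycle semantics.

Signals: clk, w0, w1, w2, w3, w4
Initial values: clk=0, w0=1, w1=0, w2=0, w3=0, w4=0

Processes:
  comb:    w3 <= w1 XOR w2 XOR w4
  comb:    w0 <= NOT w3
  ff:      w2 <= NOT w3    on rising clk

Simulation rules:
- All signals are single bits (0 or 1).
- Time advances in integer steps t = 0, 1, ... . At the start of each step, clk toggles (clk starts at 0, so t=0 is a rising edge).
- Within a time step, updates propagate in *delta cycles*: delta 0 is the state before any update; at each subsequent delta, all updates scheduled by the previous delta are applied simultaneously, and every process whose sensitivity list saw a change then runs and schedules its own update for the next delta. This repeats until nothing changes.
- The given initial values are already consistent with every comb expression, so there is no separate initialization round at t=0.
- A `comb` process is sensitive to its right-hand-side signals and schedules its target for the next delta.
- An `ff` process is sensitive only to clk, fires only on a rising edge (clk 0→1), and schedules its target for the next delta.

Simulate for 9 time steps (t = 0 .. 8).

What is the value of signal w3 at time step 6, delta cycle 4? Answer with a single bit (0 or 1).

0

[bits: w4,w2,w3,w1,clk,w0]
t=0: Δ0=000001 Δ1=000011 Δ2=010011 Δ3=011011 Δ4=011010 | 4Δ
t=1: Δ0=011010 Δ1=011000 | 1Δ
t=2: Δ0=011000 Δ1=011010 Δ2=001010 Δ3=000010 Δ4=000011 | 4Δ
t=3: Δ0=000011 Δ1=000001 | 1Δ
t=4: Δ0=000001 Δ1=000011 Δ2=010011 Δ3=011011 Δ4=011010 | 4Δ
t=5: Δ0=011010 Δ1=011000 | 1Δ
t=6: Δ0=011000 Δ1=011010 Δ2=001010 Δ3=000010 Δ4=000011 | 4Δ
t=7: Δ0=000011 Δ1=000001 | 1Δ
t=8: Δ0=000001 Δ1=000011 Δ2=010011 Δ3=011011 Δ4=011010 | 4Δ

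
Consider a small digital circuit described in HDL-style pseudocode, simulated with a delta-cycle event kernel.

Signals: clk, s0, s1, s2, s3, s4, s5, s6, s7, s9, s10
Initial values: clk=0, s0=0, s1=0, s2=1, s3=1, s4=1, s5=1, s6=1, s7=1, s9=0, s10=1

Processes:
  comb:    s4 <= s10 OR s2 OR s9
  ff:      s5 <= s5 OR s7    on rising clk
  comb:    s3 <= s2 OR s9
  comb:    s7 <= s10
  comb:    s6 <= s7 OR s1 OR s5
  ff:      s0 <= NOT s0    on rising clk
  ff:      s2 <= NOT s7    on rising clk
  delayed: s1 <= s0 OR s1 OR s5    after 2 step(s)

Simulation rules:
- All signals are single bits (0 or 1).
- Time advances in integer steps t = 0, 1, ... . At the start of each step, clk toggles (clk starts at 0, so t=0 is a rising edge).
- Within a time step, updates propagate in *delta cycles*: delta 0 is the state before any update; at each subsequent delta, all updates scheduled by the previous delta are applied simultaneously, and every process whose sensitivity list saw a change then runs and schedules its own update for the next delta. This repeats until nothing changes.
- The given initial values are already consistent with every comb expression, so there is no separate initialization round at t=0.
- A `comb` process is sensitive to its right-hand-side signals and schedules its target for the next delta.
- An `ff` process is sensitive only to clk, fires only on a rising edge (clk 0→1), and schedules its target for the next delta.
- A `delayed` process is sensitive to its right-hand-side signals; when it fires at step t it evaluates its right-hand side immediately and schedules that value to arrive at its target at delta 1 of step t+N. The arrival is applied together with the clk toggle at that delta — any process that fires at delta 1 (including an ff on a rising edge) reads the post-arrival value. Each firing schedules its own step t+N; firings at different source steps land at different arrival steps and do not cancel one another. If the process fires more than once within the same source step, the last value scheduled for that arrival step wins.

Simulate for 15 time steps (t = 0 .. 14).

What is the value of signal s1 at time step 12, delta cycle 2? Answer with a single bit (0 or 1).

1

t=0 Δ0: s10=1 s5=1 s2=1 s0=0 s6=1 s9=0 s1=0 s3=1 s7=1 clk=0 s4=1
  Δ1: clk:0→1
  Δ2: s2:1→0, s0:0→1
  Δ3: s3:1→0
  (3Δ to stable)
t=1 Δ0: s10=1 s5=1 s2=0 s0=1 s6=1 s9=0 s1=0 s3=0 s7=1 clk=1 s4=1
  Δ1: clk:1→0
  (1Δ to stable)
t=2 Δ0: s10=1 s5=1 s2=0 s0=1 s6=1 s9=0 s1=0 s3=0 s7=1 clk=0 s4=1
  Δ1: s1:0→1, clk:0→1
  Δ2: s0:1→0
  (2Δ to stable)
t=3 Δ0: s10=1 s5=1 s2=0 s0=0 s6=1 s9=0 s1=1 s3=0 s7=1 clk=1 s4=1
  Δ1: clk:1→0
  (1Δ to stable)
t=4 Δ0: s10=1 s5=1 s2=0 s0=0 s6=1 s9=0 s1=1 s3=0 s7=1 clk=0 s4=1
  Δ1: clk:0→1
  Δ2: s0:0→1
  (2Δ to stable)
t=5 Δ0: s10=1 s5=1 s2=0 s0=1 s6=1 s9=0 s1=1 s3=0 s7=1 clk=1 s4=1
  Δ1: clk:1→0
  (1Δ to stable)
t=6 Δ0: s10=1 s5=1 s2=0 s0=1 s6=1 s9=0 s1=1 s3=0 s7=1 clk=0 s4=1
  Δ1: clk:0→1
  Δ2: s0:1→0
  (2Δ to stable)
t=7 Δ0: s10=1 s5=1 s2=0 s0=0 s6=1 s9=0 s1=1 s3=0 s7=1 clk=1 s4=1
  Δ1: clk:1→0
  (1Δ to stable)
t=8 Δ0: s10=1 s5=1 s2=0 s0=0 s6=1 s9=0 s1=1 s3=0 s7=1 clk=0 s4=1
  Δ1: clk:0→1
  Δ2: s0:0→1
  (2Δ to stable)
t=9 Δ0: s10=1 s5=1 s2=0 s0=1 s6=1 s9=0 s1=1 s3=0 s7=1 clk=1 s4=1
  Δ1: clk:1→0
  (1Δ to stable)
t=10 Δ0: s10=1 s5=1 s2=0 s0=1 s6=1 s9=0 s1=1 s3=0 s7=1 clk=0 s4=1
  Δ1: clk:0→1
  Δ2: s0:1→0
  (2Δ to stable)
t=11 Δ0: s10=1 s5=1 s2=0 s0=0 s6=1 s9=0 s1=1 s3=0 s7=1 clk=1 s4=1
  Δ1: clk:1→0
  (1Δ to stable)
t=12 Δ0: s10=1 s5=1 s2=0 s0=0 s6=1 s9=0 s1=1 s3=0 s7=1 clk=0 s4=1
  Δ1: clk:0→1
  Δ2: s0:0→1
  (2Δ to stable)
t=13 Δ0: s10=1 s5=1 s2=0 s0=1 s6=1 s9=0 s1=1 s3=0 s7=1 clk=1 s4=1
  Δ1: clk:1→0
  (1Δ to stable)
t=14 Δ0: s10=1 s5=1 s2=0 s0=1 s6=1 s9=0 s1=1 s3=0 s7=1 clk=0 s4=1
  Δ1: clk:0→1
  Δ2: s0:1→0
  (2Δ to stable)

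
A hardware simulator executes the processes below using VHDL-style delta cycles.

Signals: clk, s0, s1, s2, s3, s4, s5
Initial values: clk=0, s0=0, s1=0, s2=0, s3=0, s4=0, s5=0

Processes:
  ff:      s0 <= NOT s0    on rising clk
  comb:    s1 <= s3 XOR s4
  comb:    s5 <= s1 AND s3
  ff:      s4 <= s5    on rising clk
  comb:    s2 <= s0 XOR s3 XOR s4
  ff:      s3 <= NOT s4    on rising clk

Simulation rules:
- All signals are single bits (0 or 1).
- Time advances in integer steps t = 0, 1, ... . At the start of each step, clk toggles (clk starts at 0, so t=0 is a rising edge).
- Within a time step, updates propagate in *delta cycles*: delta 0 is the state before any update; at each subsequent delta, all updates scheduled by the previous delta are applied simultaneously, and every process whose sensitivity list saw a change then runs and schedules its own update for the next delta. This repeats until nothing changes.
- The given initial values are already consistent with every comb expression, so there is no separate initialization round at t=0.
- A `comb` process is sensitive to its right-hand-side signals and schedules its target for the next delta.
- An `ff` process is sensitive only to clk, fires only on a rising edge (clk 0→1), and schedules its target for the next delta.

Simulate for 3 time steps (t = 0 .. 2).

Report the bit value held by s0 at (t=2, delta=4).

t0.Δ0 s4=0 s1=0 s0=0 s3=0 clk=0 s2=0 s5=0
t0.Δ1 s4=0 s1=0 s0=0 s3=0 clk=1 s2=0 s5=0
t0.Δ2 s4=0 s1=0 s0=1 s3=1 clk=1 s2=0 s5=0
t0.Δ3 s4=0 s1=1 s0=1 s3=1 clk=1 s2=0 s5=0
t0.Δ4 s4=0 s1=1 s0=1 s3=1 clk=1 s2=0 s5=1
t1.Δ0 s4=0 s1=1 s0=1 s3=1 clk=1 s2=0 s5=1
t1.Δ1 s4=0 s1=1 s0=1 s3=1 clk=0 s2=0 s5=1
t2.Δ0 s4=0 s1=1 s0=1 s3=1 clk=0 s2=0 s5=1
t2.Δ1 s4=0 s1=1 s0=1 s3=1 clk=1 s2=0 s5=1
t2.Δ2 s4=1 s1=1 s0=0 s3=1 clk=1 s2=0 s5=1
t2.Δ3 s4=1 s1=0 s0=0 s3=1 clk=1 s2=0 s5=1
t2.Δ4 s4=1 s1=0 s0=0 s3=1 clk=1 s2=0 s5=0

0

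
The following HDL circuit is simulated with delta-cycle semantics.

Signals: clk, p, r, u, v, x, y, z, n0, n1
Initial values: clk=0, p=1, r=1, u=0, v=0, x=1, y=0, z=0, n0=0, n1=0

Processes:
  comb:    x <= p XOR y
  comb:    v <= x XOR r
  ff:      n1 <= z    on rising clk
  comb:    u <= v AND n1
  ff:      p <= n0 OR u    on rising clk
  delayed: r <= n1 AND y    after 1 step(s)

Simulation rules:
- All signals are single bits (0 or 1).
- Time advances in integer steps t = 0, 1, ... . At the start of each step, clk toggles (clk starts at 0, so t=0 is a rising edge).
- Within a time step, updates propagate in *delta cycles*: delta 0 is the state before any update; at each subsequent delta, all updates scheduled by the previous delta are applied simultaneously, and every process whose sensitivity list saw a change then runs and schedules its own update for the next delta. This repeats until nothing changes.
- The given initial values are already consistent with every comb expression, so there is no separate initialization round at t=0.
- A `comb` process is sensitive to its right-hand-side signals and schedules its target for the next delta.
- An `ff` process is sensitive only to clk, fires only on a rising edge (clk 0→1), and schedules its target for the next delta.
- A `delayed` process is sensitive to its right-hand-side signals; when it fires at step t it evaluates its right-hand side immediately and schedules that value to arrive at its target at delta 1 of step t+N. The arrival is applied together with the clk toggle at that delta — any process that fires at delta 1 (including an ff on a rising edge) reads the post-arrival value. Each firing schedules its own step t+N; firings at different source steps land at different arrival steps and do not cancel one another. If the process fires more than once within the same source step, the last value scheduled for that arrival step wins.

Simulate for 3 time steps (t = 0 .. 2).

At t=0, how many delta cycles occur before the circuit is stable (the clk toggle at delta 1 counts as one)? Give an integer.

t=0 Δ0: r=1 u=0 y=0 v=0 n1=0 n0=0 clk=0 p=1 x=1 z=0
  Δ1: clk:0→1
  Δ2: p:1→0
  Δ3: x:1→0
  Δ4: v:0→1
  (4Δ to stable)
t=1 Δ0: r=1 u=0 y=0 v=1 n1=0 n0=0 clk=1 p=0 x=0 z=0
  Δ1: clk:1→0
  (1Δ to stable)
t=2 Δ0: r=1 u=0 y=0 v=1 n1=0 n0=0 clk=0 p=0 x=0 z=0
  Δ1: clk:0→1
  (1Δ to stable)

4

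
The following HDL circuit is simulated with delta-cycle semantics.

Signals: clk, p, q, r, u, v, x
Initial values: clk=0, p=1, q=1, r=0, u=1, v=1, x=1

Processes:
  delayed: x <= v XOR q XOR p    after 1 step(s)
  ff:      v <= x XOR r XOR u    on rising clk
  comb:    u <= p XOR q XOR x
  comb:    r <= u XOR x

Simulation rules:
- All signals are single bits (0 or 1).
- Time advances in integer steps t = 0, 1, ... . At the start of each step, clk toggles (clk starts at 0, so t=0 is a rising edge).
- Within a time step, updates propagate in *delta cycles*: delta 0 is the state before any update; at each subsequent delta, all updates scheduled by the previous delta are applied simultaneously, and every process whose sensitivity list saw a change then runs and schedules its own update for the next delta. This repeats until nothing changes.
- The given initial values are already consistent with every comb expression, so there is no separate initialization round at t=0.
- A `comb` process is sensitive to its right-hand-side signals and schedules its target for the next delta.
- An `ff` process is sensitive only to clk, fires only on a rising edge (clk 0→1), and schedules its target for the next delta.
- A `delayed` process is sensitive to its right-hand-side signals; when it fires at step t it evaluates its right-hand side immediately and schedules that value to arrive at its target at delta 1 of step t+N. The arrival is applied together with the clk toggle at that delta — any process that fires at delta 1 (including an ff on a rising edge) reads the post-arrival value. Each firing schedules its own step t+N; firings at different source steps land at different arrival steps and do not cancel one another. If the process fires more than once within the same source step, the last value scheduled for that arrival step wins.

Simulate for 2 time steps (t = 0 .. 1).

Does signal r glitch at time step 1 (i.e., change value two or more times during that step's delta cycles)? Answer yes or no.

yes

[bits: v,p,u,r,x,q,clk]
t=0: Δ0=1110110 Δ1=1110111 Δ2=0110111 | 2Δ
t=1: Δ0=0110111 Δ1=0110010 Δ2=0101010 Δ3=0100010 | 3Δ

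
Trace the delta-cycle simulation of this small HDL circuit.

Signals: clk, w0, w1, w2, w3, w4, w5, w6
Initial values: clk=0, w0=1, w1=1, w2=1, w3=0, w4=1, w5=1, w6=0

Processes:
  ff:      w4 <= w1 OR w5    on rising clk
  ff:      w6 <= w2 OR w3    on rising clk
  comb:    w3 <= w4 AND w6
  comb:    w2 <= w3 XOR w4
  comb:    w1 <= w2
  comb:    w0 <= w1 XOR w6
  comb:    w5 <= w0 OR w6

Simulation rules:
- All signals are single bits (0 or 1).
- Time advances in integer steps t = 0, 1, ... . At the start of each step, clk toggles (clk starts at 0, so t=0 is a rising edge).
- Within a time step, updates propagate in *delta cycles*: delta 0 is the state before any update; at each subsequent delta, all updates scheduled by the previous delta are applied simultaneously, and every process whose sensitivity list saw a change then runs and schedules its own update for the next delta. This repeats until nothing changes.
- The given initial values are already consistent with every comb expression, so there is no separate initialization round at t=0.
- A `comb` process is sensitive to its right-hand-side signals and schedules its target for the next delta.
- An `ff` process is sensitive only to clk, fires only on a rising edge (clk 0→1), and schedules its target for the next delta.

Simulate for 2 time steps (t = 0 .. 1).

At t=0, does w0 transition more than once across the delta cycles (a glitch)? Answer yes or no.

t=0 Δ0: w3=0 w4=1 w6=0 w5=1 w1=1 w2=1 clk=0 w0=1
  Δ1: clk:0→1
  Δ2: w6:0→1
  Δ3: w3:0→1, w0:1→0
  Δ4: w2:1→0
  Δ5: w1:1→0
  Δ6: w0:0→1
  (6Δ to stable)
t=1 Δ0: w3=1 w4=1 w6=1 w5=1 w1=0 w2=0 clk=1 w0=1
  Δ1: clk:1→0
  (1Δ to stable)

yes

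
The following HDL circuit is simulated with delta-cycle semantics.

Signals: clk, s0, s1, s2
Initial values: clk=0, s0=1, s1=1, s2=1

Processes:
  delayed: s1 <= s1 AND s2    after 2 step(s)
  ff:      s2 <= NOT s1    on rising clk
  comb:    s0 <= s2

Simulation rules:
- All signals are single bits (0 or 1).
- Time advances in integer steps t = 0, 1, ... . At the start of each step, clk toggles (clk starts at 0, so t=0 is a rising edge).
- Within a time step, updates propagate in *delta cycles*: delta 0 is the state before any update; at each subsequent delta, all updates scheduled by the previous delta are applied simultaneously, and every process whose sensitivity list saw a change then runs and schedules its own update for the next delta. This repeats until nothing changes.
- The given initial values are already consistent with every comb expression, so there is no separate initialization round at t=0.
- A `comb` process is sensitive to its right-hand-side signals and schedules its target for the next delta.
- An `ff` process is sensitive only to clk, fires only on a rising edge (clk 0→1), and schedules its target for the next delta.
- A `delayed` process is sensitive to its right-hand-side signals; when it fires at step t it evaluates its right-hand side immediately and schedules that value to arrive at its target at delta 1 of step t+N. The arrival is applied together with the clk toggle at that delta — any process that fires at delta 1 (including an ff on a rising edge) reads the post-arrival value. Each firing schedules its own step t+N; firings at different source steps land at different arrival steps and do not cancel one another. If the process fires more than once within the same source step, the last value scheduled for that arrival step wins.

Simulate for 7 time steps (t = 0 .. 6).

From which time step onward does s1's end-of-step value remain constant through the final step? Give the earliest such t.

2

t=0 Δ0: s0=1 clk=0 s2=1 s1=1
  Δ1: clk:0→1
  Δ2: s2:1→0
  Δ3: s0:1→0
  (3Δ to stable)
t=1 Δ0: s0=0 clk=1 s2=0 s1=1
  Δ1: clk:1→0
  (1Δ to stable)
t=2 Δ0: s0=0 clk=0 s2=0 s1=1
  Δ1: clk:0→1, s1:1→0
  Δ2: s2:0→1
  Δ3: s0:0→1
  (3Δ to stable)
t=3 Δ0: s0=1 clk=1 s2=1 s1=0
  Δ1: clk:1→0
  (1Δ to stable)
t=4 Δ0: s0=1 clk=0 s2=1 s1=0
  Δ1: clk:0→1
  (1Δ to stable)
t=5 Δ0: s0=1 clk=1 s2=1 s1=0
  Δ1: clk:1→0
  (1Δ to stable)
t=6 Δ0: s0=1 clk=0 s2=1 s1=0
  Δ1: clk:0→1
  (1Δ to stable)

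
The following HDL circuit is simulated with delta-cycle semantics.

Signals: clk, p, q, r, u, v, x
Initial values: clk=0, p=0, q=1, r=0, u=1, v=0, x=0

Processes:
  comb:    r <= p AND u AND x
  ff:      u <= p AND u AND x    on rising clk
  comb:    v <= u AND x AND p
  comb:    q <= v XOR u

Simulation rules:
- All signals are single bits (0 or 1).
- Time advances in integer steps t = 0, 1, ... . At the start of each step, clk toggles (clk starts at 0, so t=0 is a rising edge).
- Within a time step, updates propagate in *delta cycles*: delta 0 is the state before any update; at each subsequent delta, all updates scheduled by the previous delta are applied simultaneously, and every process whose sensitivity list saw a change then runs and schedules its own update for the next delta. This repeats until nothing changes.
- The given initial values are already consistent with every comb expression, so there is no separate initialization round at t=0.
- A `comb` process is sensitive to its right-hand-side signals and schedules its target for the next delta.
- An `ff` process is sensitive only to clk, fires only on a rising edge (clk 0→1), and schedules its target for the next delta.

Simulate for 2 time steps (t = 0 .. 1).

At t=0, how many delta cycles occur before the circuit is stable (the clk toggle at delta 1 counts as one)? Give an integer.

3

t0.Δ0 u=1 clk=0 v=0 p=0 r=0 x=0 q=1
t0.Δ1 u=1 clk=1 v=0 p=0 r=0 x=0 q=1
t0.Δ2 u=0 clk=1 v=0 p=0 r=0 x=0 q=1
t0.Δ3 u=0 clk=1 v=0 p=0 r=0 x=0 q=0
t1.Δ0 u=0 clk=1 v=0 p=0 r=0 x=0 q=0
t1.Δ1 u=0 clk=0 v=0 p=0 r=0 x=0 q=0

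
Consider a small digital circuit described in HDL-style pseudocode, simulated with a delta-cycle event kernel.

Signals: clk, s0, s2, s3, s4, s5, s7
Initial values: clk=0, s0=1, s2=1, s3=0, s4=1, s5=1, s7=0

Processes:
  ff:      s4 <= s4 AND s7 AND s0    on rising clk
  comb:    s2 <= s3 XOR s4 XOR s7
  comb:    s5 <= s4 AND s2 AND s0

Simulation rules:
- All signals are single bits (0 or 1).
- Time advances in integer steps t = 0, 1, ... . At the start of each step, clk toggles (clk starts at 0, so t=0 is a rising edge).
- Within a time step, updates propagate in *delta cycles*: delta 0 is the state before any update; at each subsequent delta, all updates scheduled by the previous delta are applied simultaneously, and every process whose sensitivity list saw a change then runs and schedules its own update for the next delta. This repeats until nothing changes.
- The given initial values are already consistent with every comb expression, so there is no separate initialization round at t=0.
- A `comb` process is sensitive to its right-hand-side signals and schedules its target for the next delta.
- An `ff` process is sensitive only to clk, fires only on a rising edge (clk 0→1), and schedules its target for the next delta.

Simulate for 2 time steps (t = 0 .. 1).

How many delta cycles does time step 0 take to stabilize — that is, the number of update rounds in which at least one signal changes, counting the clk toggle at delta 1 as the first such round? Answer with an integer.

t=0 Δ0: clk=0 s5=1 s0=1 s3=0 s7=0 s4=1 s2=1
  Δ1: clk:0→1
  Δ2: s4:1→0
  Δ3: s5:1→0, s2:1→0
  (3Δ to stable)
t=1 Δ0: clk=1 s5=0 s0=1 s3=0 s7=0 s4=0 s2=0
  Δ1: clk:1→0
  (1Δ to stable)

3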